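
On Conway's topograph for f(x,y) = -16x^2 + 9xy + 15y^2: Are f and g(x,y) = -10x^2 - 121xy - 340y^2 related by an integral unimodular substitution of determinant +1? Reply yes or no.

D₁ = 1041, D₂ = 1041
river cycle of f (length 32): (15, 21, -10), (-10, 19, 17), (17, 15, -12), (-12, 9, 20), (20, 31, -1), (-1, 31, 20), (20, 9, -12), (-12, 15, 17), (17, 19, -10), (-10, 21, 15), … (22 more)
river cycle of g (length 32): (-10, 19, 17), (17, 15, -12), (-12, 9, 20), (20, 31, -1), (-1, 31, 20), (20, 9, -12), (-12, 15, 17), (17, 19, -10), (-10, 21, 15), (15, 9, -16), … (22 more)
cycles coincide ⇒ equivalent

yes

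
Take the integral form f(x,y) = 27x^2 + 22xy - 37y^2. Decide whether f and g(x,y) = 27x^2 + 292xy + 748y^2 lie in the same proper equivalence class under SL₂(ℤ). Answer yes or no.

D₁ = 4480, D₂ = 4480
river cycle of f (length 12): (-37, 52, 12), (12, 44, -53), (-53, 62, 3), (3, 64, -32), (-32, 64, 3), (3, 62, -53), (-53, 44, 12), (12, 52, -37), (-37, 22, 27), (27, 32, -32), … (2 more)
river cycle of g (length 12): (27, 22, -37), (-37, 52, 12), (12, 44, -53), (-53, 62, 3), (3, 64, -32), (-32, 64, 3), (3, 62, -53), (-53, 44, 12), (12, 52, -37), (-37, 22, 27), … (2 more)
cycles coincide ⇒ equivalent

yes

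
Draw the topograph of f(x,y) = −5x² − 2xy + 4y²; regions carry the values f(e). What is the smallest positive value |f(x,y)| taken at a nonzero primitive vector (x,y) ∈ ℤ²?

descent: ρ → (4,2,-5)  [lands on river]
river: ρ → (-5,8,1)
river: ρ → (1,8,-5)
river: ρ → (-5,2,4)
river: ρ → (4,6,-3)
river: ρ → (-3,6,4)
closes: descent 1, river 6
min |a| on river = 1

1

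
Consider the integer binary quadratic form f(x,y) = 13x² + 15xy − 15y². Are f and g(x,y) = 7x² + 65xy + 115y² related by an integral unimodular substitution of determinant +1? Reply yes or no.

D₁ = 1005, D₂ = 1005
river cycle of f (length 10): (-15, 15, 13), (13, 11, -17), (-17, 23, 7), (7, 19, -23), (-23, 27, 3), (3, 27, -23), (-23, 19, 7), (7, 23, -17), (-17, 11, 13), (13, 15, -15)
river cycle of g (length 10): (7, 23, -17), (-17, 11, 13), (13, 15, -15), (-15, 15, 13), (13, 11, -17), (-17, 23, 7), (7, 19, -23), (-23, 27, 3), (3, 27, -23), (-23, 19, 7)
cycles coincide ⇒ equivalent

yes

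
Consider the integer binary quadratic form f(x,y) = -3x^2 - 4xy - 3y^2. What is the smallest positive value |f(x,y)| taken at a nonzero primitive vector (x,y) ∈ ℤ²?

translate: b→-2 (≡4 mod 6), so (3,4,3)→(3,-2,2)
flip: (3,-2,2)→(2,2,3)
reduced (well bottom): (2,2,3) with a≤c, −a<b≤a
well minimum |f| = |-2| = 2 (negative-definite)

2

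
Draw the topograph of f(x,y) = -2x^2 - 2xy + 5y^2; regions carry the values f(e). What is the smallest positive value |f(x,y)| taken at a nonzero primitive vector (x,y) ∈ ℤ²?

descent: ρ → (5,2,-2)
descent: ρ → (-2,6,1)  [lands on river]
river: ρ → (1,6,-2)
closes: descent 2, river 2
min |a| on river = 1

1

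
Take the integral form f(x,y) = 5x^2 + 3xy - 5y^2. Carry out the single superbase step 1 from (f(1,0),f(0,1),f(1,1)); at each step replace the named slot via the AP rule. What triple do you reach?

start (5,-5,3) = (f(1,0),f(0,1),f(1,1))
replace slot 1: 2·((-5)+3) − 5 = -9 → (-9,-5,3)

-9,-5,3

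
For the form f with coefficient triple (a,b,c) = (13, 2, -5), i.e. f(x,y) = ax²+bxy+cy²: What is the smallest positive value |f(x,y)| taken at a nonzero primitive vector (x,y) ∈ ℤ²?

descent: ρ → (-5,8,10)  [lands on river]
river: ρ → (10,12,-3)
river: ρ → (-3,12,10)
river: ρ → (10,8,-5)
river: ρ → (-5,12,6)
river: ρ → (6,12,-5)
closes: descent 1, river 6
min |a| on river = 3

3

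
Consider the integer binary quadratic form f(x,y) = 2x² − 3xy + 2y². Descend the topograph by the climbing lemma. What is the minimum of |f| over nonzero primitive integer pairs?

translate: b→1 (≡-3 mod 4), so (2,-3,2)→(2,1,1)
flip: (2,1,1)→(1,-1,2)
translate: b→1 (≡-1 mod 2), so (1,-1,2)→(1,1,2)
reduced (well bottom): (1,1,2) with a≤c, −a<b≤a
well minimum = a = 1

1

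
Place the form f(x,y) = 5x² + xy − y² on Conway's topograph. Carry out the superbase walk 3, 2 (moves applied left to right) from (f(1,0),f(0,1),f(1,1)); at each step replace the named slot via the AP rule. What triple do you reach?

start (5,-1,5) = (f(1,0),f(0,1),f(1,1))
replace slot 3: 2·(5+(-1)) − 5 = 3 → (5,-1,3)
replace slot 2: 2·(5+3) − (-1) = 17 → (5,17,3)

5,17,3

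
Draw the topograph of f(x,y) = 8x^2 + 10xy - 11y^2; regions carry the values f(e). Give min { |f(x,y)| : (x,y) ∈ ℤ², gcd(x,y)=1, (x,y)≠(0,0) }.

river: ρ → (-11,12,7)
river: ρ → (7,16,-7)
river: ρ → (-7,12,11)
river: ρ → (11,10,-8)
river: ρ → (-8,6,13)
river: ρ → (13,20,-1)
river: ρ → (-1,20,13)
river: ρ → (13,6,-8)
river: ρ → (-8,10,11)
river: ρ → (11,12,-7)
river: ρ → (-7,16,7)
river: ρ → (7,12,-11)
river: ρ → (-11,10,8)
river: ρ → (8,6,-13)
river: ρ → (-13,20,1)
river: ρ → (1,20,-13)
river: ρ → (-13,6,8)
river: ρ → (8,10,-11)
closes: descent 0, river 18
min |a| on river = 1

1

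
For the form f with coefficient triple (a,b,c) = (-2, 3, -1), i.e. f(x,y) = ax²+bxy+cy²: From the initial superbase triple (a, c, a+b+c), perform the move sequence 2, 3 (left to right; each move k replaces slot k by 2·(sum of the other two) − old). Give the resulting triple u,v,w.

start (-2,-1,0) = (f(1,0),f(0,1),f(1,1))
replace slot 2: 2·((-2)+0) − (-1) = -3 → (-2,-3,0)
replace slot 3: 2·((-2)+(-3)) − 0 = -10 → (-2,-3,-10)

-2,-3,-10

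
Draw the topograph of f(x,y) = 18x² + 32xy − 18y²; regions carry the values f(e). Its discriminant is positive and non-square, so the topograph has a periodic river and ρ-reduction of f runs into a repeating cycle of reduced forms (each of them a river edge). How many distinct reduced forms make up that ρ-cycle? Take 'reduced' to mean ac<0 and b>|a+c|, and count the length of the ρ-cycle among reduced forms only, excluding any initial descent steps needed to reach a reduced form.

D = 2320, ⌊√D⌋ = 48
river: ρ → (-18,40,10)
river: ρ → (10,40,-18)
river: ρ → (-18,32,18)
river: ρ → (18,40,-10)
river: ρ → (-10,40,18)
river: ρ → (18,32,-18)
ρ-cycle length = 6 (tail of 0 descent steps not counted)

6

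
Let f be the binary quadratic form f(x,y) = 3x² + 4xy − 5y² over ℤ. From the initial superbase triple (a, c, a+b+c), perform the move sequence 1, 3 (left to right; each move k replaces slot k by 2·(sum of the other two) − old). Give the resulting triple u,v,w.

start (3,-5,2) = (f(1,0),f(0,1),f(1,1))
replace slot 1: 2·((-5)+2) − 3 = -9 → (-9,-5,2)
replace slot 3: 2·((-9)+(-5)) − 2 = -30 → (-9,-5,-30)

-9,-5,-30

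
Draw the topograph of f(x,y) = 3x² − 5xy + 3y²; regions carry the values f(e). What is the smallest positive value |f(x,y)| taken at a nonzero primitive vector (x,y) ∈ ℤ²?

translate: b→1 (≡-5 mod 6), so (3,-5,3)→(3,1,1)
flip: (3,1,1)→(1,-1,3)
translate: b→1 (≡-1 mod 2), so (1,-1,3)→(1,1,3)
reduced (well bottom): (1,1,3) with a≤c, −a<b≤a
well minimum = a = 1

1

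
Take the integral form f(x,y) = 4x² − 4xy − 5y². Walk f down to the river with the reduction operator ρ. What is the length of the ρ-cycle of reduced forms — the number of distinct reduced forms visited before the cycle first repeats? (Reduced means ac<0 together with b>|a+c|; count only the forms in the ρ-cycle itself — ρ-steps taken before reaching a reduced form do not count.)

D = 96, ⌊√D⌋ = 9
descent: ρ → (-5,4,4)  [lands on river]
river: ρ → (4,4,-5)
river: ρ → (-5,6,3)
river: ρ → (3,6,-5)
ρ-cycle length = 4 (tail of 1 descent step not counted)

4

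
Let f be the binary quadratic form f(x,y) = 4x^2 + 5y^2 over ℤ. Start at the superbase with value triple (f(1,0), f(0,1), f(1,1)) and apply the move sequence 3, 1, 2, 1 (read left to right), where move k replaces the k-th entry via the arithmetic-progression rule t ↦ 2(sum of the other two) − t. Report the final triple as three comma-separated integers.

start (4,5,9) = (f(1,0),f(0,1),f(1,1))
replace slot 3: 2·(4+5) − 9 = 9 → (4,5,9)
replace slot 1: 2·(5+9) − 4 = 24 → (24,5,9)
replace slot 2: 2·(24+9) − 5 = 61 → (24,61,9)
replace slot 1: 2·(61+9) − 24 = 116 → (116,61,9)

116,61,9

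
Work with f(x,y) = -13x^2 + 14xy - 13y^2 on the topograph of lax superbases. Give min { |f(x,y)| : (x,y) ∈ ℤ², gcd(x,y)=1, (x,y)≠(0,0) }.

translate: b→12 (≡-14 mod 26), so (13,-14,13)→(13,12,12)
flip: (13,12,12)→(12,-12,13)
translate: b→12 (≡-12 mod 24), so (12,-12,13)→(12,12,13)
reduced (well bottom): (12,12,13) with a≤c, −a<b≤a
well minimum |f| = |-12| = 12 (negative-definite)

12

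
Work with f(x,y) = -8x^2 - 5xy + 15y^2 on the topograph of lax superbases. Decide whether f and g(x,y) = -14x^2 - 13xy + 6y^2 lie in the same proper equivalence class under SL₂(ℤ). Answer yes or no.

D₁ = 505, D₂ = 505
river cycle of f (length 8): (-8, 11, 12), (12, 13, -7), (-7, 15, 10), (10, 5, -12), (-12, 19, 3), (3, 17, -18), (-18, 19, 2), (2, 21, -8)
river cycle of g (length 8): (6, 13, -14), (-14, 15, 5), (5, 15, -14), (-14, 13, 6), (6, 11, -16), (-16, 21, 1), (1, 21, -16), (-16, 11, 6)
cycles differ ⇒ inequivalent

no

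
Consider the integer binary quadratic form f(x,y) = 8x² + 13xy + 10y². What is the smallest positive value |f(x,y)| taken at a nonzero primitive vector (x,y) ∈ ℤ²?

translate: b→-3 (≡13 mod 16), so (8,13,10)→(8,-3,5)
flip: (8,-3,5)→(5,3,8)
reduced (well bottom): (5,3,8) with a≤c, −a<b≤a
well minimum = a = 5

5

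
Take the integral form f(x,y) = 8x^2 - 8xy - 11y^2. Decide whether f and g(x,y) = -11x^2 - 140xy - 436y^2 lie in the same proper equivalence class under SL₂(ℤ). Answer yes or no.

D₁ = 416, D₂ = 416
river cycle of f (length 6): (-11, 8, 8), (8, 8, -11), (-11, 14, 5), (5, 16, -8), (-8, 16, 5), (5, 14, -11)
river cycle of g (length 6): (-11, 14, 5), (5, 16, -8), (-8, 16, 5), (5, 14, -11), (-11, 8, 8), (8, 8, -11)
cycles coincide ⇒ equivalent

yes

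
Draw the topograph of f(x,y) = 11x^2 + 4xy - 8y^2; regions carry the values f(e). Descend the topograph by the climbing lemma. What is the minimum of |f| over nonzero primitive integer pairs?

river: ρ → (-8,12,7)
river: ρ → (7,16,-4)
river: ρ → (-4,16,7)
river: ρ → (7,12,-8)
river: ρ → (-8,4,11)
river: ρ → (11,18,-1)
river: ρ → (-1,18,11)
river: ρ → (11,4,-8)
closes: descent 0, river 8
min |a| on river = 1

1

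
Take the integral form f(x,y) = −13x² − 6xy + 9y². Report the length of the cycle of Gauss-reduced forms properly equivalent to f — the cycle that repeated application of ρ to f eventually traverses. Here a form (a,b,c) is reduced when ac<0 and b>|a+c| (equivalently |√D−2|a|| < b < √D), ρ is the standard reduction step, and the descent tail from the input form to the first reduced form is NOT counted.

D = 504, ⌊√D⌋ = 22
descent: ρ → (9,6,-13)  [lands on river]
river: ρ → (-13,20,2)
river: ρ → (2,20,-13)
river: ρ → (-13,6,9)
river: ρ → (9,12,-10)
river: ρ → (-10,8,11)
river: ρ → (11,14,-7)
river: ρ → (-7,14,11)
river: ρ → (11,8,-10)
river: ρ → (-10,12,9)
ρ-cycle length = 10 (tail of 1 descent step not counted)

10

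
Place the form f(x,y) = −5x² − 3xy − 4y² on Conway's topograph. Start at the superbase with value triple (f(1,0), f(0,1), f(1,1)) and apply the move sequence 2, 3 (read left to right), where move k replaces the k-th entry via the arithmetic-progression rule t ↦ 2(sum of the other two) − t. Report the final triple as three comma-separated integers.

start (-5,-4,-12) = (f(1,0),f(0,1),f(1,1))
replace slot 2: 2·((-5)+(-12)) − (-4) = -30 → (-5,-30,-12)
replace slot 3: 2·((-5)+(-30)) − (-12) = -58 → (-5,-30,-58)

-5,-30,-58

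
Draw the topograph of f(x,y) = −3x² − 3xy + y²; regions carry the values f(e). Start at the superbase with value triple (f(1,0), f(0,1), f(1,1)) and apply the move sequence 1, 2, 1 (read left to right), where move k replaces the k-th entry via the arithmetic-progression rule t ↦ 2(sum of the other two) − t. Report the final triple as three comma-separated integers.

start (-3,1,-5) = (f(1,0),f(0,1),f(1,1))
replace slot 1: 2·(1+(-5)) − (-3) = -5 → (-5,1,-5)
replace slot 2: 2·((-5)+(-5)) − 1 = -21 → (-5,-21,-5)
replace slot 1: 2·((-21)+(-5)) − (-5) = -47 → (-47,-21,-5)

-47,-21,-5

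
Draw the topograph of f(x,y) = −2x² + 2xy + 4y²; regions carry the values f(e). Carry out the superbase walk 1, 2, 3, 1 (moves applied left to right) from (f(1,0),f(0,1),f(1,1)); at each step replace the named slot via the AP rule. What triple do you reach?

start (-2,4,4) = (f(1,0),f(0,1),f(1,1))
replace slot 1: 2·(4+4) − (-2) = 18 → (18,4,4)
replace slot 2: 2·(18+4) − 4 = 40 → (18,40,4)
replace slot 3: 2·(18+40) − 4 = 112 → (18,40,112)
replace slot 1: 2·(40+112) − 18 = 286 → (286,40,112)

286,40,112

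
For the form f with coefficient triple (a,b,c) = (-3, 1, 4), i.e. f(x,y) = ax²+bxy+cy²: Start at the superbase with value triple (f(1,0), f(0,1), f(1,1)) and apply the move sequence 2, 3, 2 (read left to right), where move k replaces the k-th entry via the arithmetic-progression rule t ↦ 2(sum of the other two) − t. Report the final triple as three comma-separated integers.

start (-3,4,2) = (f(1,0),f(0,1),f(1,1))
replace slot 2: 2·((-3)+2) − 4 = -6 → (-3,-6,2)
replace slot 3: 2·((-3)+(-6)) − 2 = -20 → (-3,-6,-20)
replace slot 2: 2·((-3)+(-20)) − (-6) = -40 → (-3,-40,-20)

-3,-40,-20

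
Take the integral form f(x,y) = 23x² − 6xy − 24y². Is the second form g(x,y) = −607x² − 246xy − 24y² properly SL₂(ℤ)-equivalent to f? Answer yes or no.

D₁ = 2244, D₂ = 2244
river cycle of f (length 12): (-24, 6, 23), (23, 40, -7), (-7, 44, 11), (11, 44, -7), (-7, 40, 23), (23, 6, -24), (-24, 42, 5), (5, 38, -40), (-40, 42, 3), (3, 42, -40), … (2 more)
river cycle of g (length 12): (-24, 6, 23), (23, 40, -7), (-7, 44, 11), (11, 44, -7), (-7, 40, 23), (23, 6, -24), (-24, 42, 5), (5, 38, -40), (-40, 42, 3), (3, 42, -40), … (2 more)
cycles coincide ⇒ equivalent

yes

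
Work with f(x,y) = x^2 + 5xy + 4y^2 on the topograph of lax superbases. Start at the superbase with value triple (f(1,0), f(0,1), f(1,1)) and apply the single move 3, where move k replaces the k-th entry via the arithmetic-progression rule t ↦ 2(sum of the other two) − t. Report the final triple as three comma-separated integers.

start (1,4,10) = (f(1,0),f(0,1),f(1,1))
replace slot 3: 2·(1+4) − 10 = 0 → (1,4,0)

1,4,0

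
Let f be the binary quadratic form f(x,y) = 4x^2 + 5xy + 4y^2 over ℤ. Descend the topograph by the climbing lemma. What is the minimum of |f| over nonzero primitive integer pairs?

translate: b→-3 (≡5 mod 8), so (4,5,4)→(4,-3,3)
flip: (4,-3,3)→(3,3,4)
reduced (well bottom): (3,3,4) with a≤c, −a<b≤a
well minimum = a = 3

3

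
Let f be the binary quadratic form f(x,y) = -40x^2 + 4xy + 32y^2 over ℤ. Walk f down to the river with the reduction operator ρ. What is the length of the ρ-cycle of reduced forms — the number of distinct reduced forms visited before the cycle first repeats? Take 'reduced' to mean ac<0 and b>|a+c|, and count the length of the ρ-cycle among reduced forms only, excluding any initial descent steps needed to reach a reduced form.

D = 5136, ⌊√D⌋ = 71
descent: ρ → (32,60,-12)  [lands on river]
river: ρ → (-12,60,32)
river: ρ → (32,68,-4)
river: ρ → (-4,68,32)
ρ-cycle length = 4 (tail of 1 descent step not counted)

4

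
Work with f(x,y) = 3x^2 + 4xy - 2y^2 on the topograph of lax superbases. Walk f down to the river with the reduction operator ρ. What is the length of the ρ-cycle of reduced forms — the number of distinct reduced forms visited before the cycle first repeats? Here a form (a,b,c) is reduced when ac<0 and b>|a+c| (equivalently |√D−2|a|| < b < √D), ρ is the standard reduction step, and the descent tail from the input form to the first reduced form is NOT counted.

D = 40, ⌊√D⌋ = 6
river: ρ → (-2,4,3)
river: ρ → (3,2,-3)
river: ρ → (-3,4,2)
river: ρ → (2,4,-3)
river: ρ → (-3,2,3)
river: ρ → (3,4,-2)
ρ-cycle length = 6 (tail of 0 descent steps not counted)

6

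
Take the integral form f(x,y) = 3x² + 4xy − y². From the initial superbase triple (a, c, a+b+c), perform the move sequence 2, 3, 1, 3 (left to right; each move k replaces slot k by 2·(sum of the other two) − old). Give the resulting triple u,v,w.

start (3,-1,6) = (f(1,0),f(0,1),f(1,1))
replace slot 2: 2·(3+6) − (-1) = 19 → (3,19,6)
replace slot 3: 2·(3+19) − 6 = 38 → (3,19,38)
replace slot 1: 2·(19+38) − 3 = 111 → (111,19,38)
replace slot 3: 2·(111+19) − 38 = 222 → (111,19,222)

111,19,222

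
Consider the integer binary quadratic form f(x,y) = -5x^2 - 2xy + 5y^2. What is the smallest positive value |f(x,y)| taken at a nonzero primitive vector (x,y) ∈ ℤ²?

descent: ρ → (5,2,-5)  [lands on river]
river: ρ → (-5,8,2)
river: ρ → (2,8,-5)
river: ρ → (-5,2,5)
river: ρ → (5,8,-2)
river: ρ → (-2,8,5)
closes: descent 1, river 6
min |a| on river = 2

2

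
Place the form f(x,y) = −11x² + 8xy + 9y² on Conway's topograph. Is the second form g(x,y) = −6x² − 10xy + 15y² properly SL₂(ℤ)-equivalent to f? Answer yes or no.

D₁ = 460, D₂ = 460
river cycle of f (length 10): (9, 10, -10), (-10, 10, 9), (9, 8, -11), (-11, 14, 6), (6, 10, -15), (-15, 20, 1), (1, 20, -15), (-15, 10, 6), (6, 14, -11), (-11, 8, 9)
river cycle of g (length 10): (15, 10, -6), (-6, 14, 11), (11, 8, -9), (-9, 10, 10), (10, 10, -9), (-9, 8, 11), (11, 14, -6), (-6, 10, 15), (15, 20, -1), (-1, 20, 15)
cycles differ ⇒ inequivalent

no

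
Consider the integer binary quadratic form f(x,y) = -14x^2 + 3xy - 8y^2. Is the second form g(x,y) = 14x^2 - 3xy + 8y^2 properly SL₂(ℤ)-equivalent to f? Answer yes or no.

D₁ = -439, D₂ = -439
f is negative-definite; reduce −f:
−f: flip: (14,-3,8)→(8,3,14)
−f: reduced (well bottom): (8,3,14) with a≤c, −a<b≤a
flip sign back: reduced form of f is (-8,-3,-14)
g: flip: (14,-3,8)→(8,3,14)
g: reduced (well bottom): (8,3,14) with a≤c, −a<b≤a
reduced forms (-8, -3, -14) vs (8, 3, 14) ⇒ inequivalent

no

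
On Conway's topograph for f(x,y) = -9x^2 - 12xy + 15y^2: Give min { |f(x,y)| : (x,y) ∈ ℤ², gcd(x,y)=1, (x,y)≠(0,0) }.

descent: ρ → (15,12,-9)  [lands on river]
river: ρ → (-9,24,3)
river: ρ → (3,24,-9)
river: ρ → (-9,12,15)
river: ρ → (15,18,-6)
river: ρ → (-6,18,15)
closes: descent 1, river 6
min |a| on river = 3

3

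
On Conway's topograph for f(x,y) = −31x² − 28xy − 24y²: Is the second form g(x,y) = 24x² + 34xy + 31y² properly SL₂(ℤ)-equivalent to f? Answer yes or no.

D₁ = -2192, D₂ = -1820
discriminants differ ⇒ not SL₂(ℤ)-equivalent

no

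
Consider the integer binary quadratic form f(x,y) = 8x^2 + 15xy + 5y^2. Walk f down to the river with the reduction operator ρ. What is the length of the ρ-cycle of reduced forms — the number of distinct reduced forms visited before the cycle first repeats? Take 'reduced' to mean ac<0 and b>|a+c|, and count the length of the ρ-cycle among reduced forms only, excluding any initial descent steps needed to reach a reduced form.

D = 65, ⌊√D⌋ = 8
descent: ρ → (5,5,-2)  [lands on river]
river: ρ → (-2,7,2)
river: ρ → (2,5,-5)
river: ρ → (-5,5,2)
river: ρ → (2,7,-2)
river: ρ → (-2,5,5)
ρ-cycle length = 6 (tail of 1 descent step not counted)

6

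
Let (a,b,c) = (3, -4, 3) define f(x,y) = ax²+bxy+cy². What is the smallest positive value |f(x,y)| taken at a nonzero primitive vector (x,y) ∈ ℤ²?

translate: b→2 (≡-4 mod 6), so (3,-4,3)→(3,2,2)
flip: (3,2,2)→(2,-2,3)
translate: b→2 (≡-2 mod 4), so (2,-2,3)→(2,2,3)
reduced (well bottom): (2,2,3) with a≤c, −a<b≤a
well minimum = a = 2

2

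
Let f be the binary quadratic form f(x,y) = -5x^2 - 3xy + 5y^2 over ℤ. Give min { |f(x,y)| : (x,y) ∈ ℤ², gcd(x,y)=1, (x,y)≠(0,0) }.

descent: ρ → (5,3,-5)  [lands on river]
river: ρ → (-5,7,3)
river: ρ → (3,5,-7)
river: ρ → (-7,9,1)
river: ρ → (1,9,-7)
river: ρ → (-7,5,3)
river: ρ → (3,7,-5)
river: ρ → (-5,3,5)
river: ρ → (5,7,-3)
river: ρ → (-3,5,7)
river: ρ → (7,9,-1)
river: ρ → (-1,9,7)
river: ρ → (7,5,-3)
river: ρ → (-3,7,5)
closes: descent 1, river 14
min |a| on river = 1

1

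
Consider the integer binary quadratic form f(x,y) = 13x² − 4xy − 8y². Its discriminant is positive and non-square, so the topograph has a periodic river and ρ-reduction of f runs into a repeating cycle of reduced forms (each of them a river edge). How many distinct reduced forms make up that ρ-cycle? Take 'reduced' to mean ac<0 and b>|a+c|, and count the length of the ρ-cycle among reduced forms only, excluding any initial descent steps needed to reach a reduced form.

D = 432, ⌊√D⌋ = 20
descent: ρ → (-8,20,1)  [lands on river]
river: ρ → (1,20,-8)
river: ρ → (-8,12,9)
river: ρ → (9,6,-11)
river: ρ → (-11,16,4)
river: ρ → (4,16,-11)
river: ρ → (-11,6,9)
river: ρ → (9,12,-8)
ρ-cycle length = 8 (tail of 1 descent step not counted)

8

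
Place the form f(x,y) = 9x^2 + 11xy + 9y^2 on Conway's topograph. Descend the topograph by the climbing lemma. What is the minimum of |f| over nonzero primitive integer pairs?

translate: b→-7 (≡11 mod 18), so (9,11,9)→(9,-7,7)
flip: (9,-7,7)→(7,7,9)
reduced (well bottom): (7,7,9) with a≤c, −a<b≤a
well minimum = a = 7

7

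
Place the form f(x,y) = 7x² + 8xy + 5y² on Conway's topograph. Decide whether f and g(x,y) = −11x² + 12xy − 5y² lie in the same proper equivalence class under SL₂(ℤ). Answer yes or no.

D₁ = -76, D₂ = -76
f: translate: b→-6 (≡8 mod 14), so (7,8,5)→(7,-6,4)
f: flip: (7,-6,4)→(4,6,7)
f: translate: b→-2 (≡6 mod 8), so (4,6,7)→(4,-2,5)
f: reduced (well bottom): (4,-2,5) with a≤c, −a<b≤a
g is negative-definite; reduce −g:
−g: translate: b→10 (≡-12 mod 22), so (11,-12,5)→(11,10,4)
−g: flip: (11,10,4)→(4,-10,11)
−g: translate: b→-2 (≡-10 mod 8), so (4,-10,11)→(4,-2,5)
−g: reduced (well bottom): (4,-2,5) with a≤c, −a<b≤a
flip sign back: reduced form of g is (-4,2,-5)
reduced forms (4, -2, 5) vs (-4, 2, -5) ⇒ inequivalent

no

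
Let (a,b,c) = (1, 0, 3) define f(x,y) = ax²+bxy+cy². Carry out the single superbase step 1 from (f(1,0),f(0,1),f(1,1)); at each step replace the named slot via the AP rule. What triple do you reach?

start (1,3,4) = (f(1,0),f(0,1),f(1,1))
replace slot 1: 2·(3+4) − 1 = 13 → (13,3,4)

13,3,4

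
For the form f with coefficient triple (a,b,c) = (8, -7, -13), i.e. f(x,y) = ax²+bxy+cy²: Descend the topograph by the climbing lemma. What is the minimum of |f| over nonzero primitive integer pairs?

descent: ρ → (-13,7,8)  [lands on river]
river: ρ → (8,9,-12)
river: ρ → (-12,15,5)
river: ρ → (5,15,-12)
river: ρ → (-12,9,8)
river: ρ → (8,7,-13)
river: ρ → (-13,19,2)
river: ρ → (2,21,-3)
river: ρ → (-3,21,2)
river: ρ → (2,19,-13)
closes: descent 1, river 10
min |a| on river = 2

2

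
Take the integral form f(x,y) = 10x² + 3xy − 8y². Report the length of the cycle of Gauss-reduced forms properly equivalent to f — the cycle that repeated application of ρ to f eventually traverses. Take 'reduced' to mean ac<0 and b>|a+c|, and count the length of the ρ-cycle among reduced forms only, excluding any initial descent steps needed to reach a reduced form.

D = 329, ⌊√D⌋ = 18
river: ρ → (-8,13,5)
river: ρ → (5,17,-2)
river: ρ → (-2,15,13)
river: ρ → (13,11,-4)
river: ρ → (-4,13,10)
river: ρ → (10,7,-7)
river: ρ → (-7,7,10)
river: ρ → (10,13,-4)
river: ρ → (-4,11,13)
river: ρ → (13,15,-2)
river: ρ → (-2,17,5)
river: ρ → (5,13,-8)
river: ρ → (-8,3,10)
river: ρ → (10,17,-1)
river: ρ → (-1,17,10)
river: ρ → (10,3,-8)
ρ-cycle length = 16 (tail of 0 descent steps not counted)

16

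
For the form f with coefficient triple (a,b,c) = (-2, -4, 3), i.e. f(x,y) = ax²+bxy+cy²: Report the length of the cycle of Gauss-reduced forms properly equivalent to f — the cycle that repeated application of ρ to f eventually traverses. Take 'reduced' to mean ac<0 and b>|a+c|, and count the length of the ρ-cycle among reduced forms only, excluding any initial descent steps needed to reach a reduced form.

D = 40, ⌊√D⌋ = 6
descent: ρ → (3,4,-2)  [lands on river]
river: ρ → (-2,4,3)
river: ρ → (3,2,-3)
river: ρ → (-3,4,2)
river: ρ → (2,4,-3)
river: ρ → (-3,2,3)
ρ-cycle length = 6 (tail of 1 descent step not counted)

6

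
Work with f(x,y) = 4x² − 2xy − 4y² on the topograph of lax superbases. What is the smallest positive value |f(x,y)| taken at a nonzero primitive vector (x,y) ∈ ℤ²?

descent: ρ → (-4,2,4)  [lands on river]
river: ρ → (4,6,-2)
river: ρ → (-2,6,4)
river: ρ → (4,2,-4)
river: ρ → (-4,6,2)
river: ρ → (2,6,-4)
closes: descent 1, river 6
min |a| on river = 2

2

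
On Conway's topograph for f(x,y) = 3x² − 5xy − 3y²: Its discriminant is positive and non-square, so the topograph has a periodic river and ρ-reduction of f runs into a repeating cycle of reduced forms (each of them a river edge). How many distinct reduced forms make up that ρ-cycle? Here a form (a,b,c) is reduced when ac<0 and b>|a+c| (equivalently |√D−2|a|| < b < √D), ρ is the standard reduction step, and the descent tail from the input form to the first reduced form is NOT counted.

D = 61, ⌊√D⌋ = 7
descent: ρ → (-3,5,3)  [lands on river]
river: ρ → (3,7,-1)
river: ρ → (-1,7,3)
river: ρ → (3,5,-3)
river: ρ → (-3,7,1)
river: ρ → (1,7,-3)
ρ-cycle length = 6 (tail of 1 descent step not counted)

6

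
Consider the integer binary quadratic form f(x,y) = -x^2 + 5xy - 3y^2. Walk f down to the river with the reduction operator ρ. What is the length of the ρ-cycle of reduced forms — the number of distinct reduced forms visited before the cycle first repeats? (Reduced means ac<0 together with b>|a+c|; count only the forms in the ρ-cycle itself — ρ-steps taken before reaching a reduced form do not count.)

D = 13, ⌊√D⌋ = 3
descent: ρ → (-3,1,1)
descent: ρ → (1,3,-1)  [lands on river]
river: ρ → (-1,3,1)
ρ-cycle length = 2 (tail of 2 descent steps not counted)

2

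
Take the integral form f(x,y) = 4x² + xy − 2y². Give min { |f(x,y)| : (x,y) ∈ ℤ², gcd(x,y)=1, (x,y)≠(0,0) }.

descent: ρ → (-2,3,3)  [lands on river]
river: ρ → (3,3,-2)
river: ρ → (-2,5,1)
river: ρ → (1,5,-2)
closes: descent 1, river 4
min |a| on river = 1

1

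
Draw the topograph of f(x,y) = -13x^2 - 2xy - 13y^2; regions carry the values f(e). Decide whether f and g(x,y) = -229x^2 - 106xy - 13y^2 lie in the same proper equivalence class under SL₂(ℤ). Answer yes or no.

D₁ = -672, D₂ = -672
f is negative-definite; reduce −f:
−f: reduced (well bottom): (13,2,13) with a≤c, −a<b≤a
flip sign back: reduced form of f is (-13,-2,-13)
g is negative-definite; reduce −g:
−g: flip: (229,106,13)→(13,-106,229)
−g: translate: b→-2 (≡-106 mod 26), so (13,-106,229)→(13,-2,13)
−g: flip: (13,-2,13)→(13,2,13)
−g: reduced (well bottom): (13,2,13) with a≤c, −a<b≤a
flip sign back: reduced form of g is (-13,-2,-13)
reduced forms (-13, -2, -13) vs (-13, -2, -13) ⇒ equivalent

yes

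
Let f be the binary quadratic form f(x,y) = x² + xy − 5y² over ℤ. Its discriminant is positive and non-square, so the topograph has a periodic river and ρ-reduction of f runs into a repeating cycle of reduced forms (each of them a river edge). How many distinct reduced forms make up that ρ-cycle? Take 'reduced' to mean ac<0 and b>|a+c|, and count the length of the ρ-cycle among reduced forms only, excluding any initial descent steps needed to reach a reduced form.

D = 21, ⌊√D⌋ = 4
descent: ρ → (-5,-1,1)
descent: ρ → (1,3,-3)  [lands on river]
river: ρ → (-3,3,1)
ρ-cycle length = 2 (tail of 2 descent steps not counted)

2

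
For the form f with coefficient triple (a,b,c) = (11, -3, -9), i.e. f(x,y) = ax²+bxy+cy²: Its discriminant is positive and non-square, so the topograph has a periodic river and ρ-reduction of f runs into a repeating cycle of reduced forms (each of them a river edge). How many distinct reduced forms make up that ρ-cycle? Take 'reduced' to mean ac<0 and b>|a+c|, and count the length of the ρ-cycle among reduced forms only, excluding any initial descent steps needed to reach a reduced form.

D = 405, ⌊√D⌋ = 20
descent: ρ → (-9,3,11)  [lands on river]
river: ρ → (11,19,-1)
river: ρ → (-1,19,11)
river: ρ → (11,3,-9)
river: ρ → (-9,15,5)
river: ρ → (5,15,-9)
ρ-cycle length = 6 (tail of 1 descent step not counted)

6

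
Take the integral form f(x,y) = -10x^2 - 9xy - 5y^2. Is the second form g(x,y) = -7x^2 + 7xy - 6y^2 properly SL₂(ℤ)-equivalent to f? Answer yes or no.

D₁ = -119, D₂ = -119
f is negative-definite; reduce −f:
−f: flip: (10,9,5)→(5,-9,10)
−f: translate: b→1 (≡-9 mod 10), so (5,-9,10)→(5,1,6)
−f: reduced (well bottom): (5,1,6) with a≤c, −a<b≤a
flip sign back: reduced form of f is (-5,-1,-6)
g is negative-definite; reduce −g:
−g: translate: b→7 (≡-7 mod 14), so (7,-7,6)→(7,7,6)
−g: flip: (7,7,6)→(6,-7,7)
−g: translate: b→5 (≡-7 mod 12), so (6,-7,7)→(6,5,6)
−g: reduced (well bottom): (6,5,6) with a≤c, −a<b≤a
flip sign back: reduced form of g is (-6,-5,-6)
reduced forms (-5, -1, -6) vs (-6, -5, -6) ⇒ inequivalent

no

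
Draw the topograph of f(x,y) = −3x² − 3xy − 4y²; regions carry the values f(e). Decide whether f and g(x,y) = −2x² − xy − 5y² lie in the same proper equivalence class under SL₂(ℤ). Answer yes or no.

D₁ = -39, D₂ = -39
f is negative-definite; reduce −f:
−f: reduced (well bottom): (3,3,4) with a≤c, −a<b≤a
flip sign back: reduced form of f is (-3,-3,-4)
g is negative-definite; reduce −g:
−g: reduced (well bottom): (2,1,5) with a≤c, −a<b≤a
flip sign back: reduced form of g is (-2,-1,-5)
reduced forms (-3, -3, -4) vs (-2, -1, -5) ⇒ inequivalent

no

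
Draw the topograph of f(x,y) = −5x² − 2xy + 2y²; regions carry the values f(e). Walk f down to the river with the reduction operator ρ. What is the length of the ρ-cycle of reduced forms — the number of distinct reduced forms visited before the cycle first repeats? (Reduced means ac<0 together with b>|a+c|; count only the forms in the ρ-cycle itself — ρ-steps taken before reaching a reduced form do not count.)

D = 44, ⌊√D⌋ = 6
descent: ρ → (2,6,-1)  [lands on river]
river: ρ → (-1,6,2)
ρ-cycle length = 2 (tail of 1 descent step not counted)

2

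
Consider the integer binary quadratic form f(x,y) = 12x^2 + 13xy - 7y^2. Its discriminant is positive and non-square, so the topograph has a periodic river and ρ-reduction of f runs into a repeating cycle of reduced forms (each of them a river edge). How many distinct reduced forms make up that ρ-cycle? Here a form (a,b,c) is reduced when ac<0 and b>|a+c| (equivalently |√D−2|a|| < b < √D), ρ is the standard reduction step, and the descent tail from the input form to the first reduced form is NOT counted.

D = 505, ⌊√D⌋ = 22
river: ρ → (-7,15,10)
river: ρ → (10,5,-12)
river: ρ → (-12,19,3)
river: ρ → (3,17,-18)
river: ρ → (-18,19,2)
river: ρ → (2,21,-8)
river: ρ → (-8,11,12)
river: ρ → (12,13,-7)
ρ-cycle length = 8 (tail of 0 descent steps not counted)

8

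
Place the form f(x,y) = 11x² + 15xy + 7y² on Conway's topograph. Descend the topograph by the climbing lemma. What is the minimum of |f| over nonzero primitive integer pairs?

translate: b→-7 (≡15 mod 22), so (11,15,7)→(11,-7,3)
flip: (11,-7,3)→(3,7,11)
translate: b→1 (≡7 mod 6), so (3,7,11)→(3,1,7)
reduced (well bottom): (3,1,7) with a≤c, −a<b≤a
well minimum = a = 3

3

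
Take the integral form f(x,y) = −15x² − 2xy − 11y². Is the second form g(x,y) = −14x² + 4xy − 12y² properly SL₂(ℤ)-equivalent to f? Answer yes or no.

D₁ = -656, D₂ = -656
f is negative-definite; reduce −f:
−f: flip: (15,2,11)→(11,-2,15)
−f: reduced (well bottom): (11,-2,15) with a≤c, −a<b≤a
flip sign back: reduced form of f is (-11,2,-15)
g is negative-definite; reduce −g:
−g: flip: (14,-4,12)→(12,4,14)
−g: reduced (well bottom): (12,4,14) with a≤c, −a<b≤a
flip sign back: reduced form of g is (-12,-4,-14)
reduced forms (-11, 2, -15) vs (-12, -4, -14) ⇒ inequivalent

no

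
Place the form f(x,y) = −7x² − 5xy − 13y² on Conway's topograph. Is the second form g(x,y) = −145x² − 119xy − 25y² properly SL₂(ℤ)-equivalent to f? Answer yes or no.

D₁ = -339, D₂ = -339
f is negative-definite; reduce −f:
−f: reduced (well bottom): (7,5,13) with a≤c, −a<b≤a
flip sign back: reduced form of f is (-7,-5,-13)
g is negative-definite; reduce −g:
−g: flip: (145,119,25)→(25,-119,145)
−g: translate: b→-19 (≡-119 mod 50), so (25,-119,145)→(25,-19,7)
−g: flip: (25,-19,7)→(7,19,25)
−g: translate: b→5 (≡19 mod 14), so (7,19,25)→(7,5,13)
−g: reduced (well bottom): (7,5,13) with a≤c, −a<b≤a
flip sign back: reduced form of g is (-7,-5,-13)
reduced forms (-7, -5, -13) vs (-7, -5, -13) ⇒ equivalent

yes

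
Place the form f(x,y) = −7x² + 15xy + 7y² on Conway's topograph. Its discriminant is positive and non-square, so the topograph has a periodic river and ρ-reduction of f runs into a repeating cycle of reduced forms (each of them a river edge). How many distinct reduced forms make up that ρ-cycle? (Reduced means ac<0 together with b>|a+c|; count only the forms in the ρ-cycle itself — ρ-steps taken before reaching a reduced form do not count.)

D = 421, ⌊√D⌋ = 20
river: ρ → (7,13,-9)
river: ρ → (-9,5,11)
river: ρ → (11,17,-3)
river: ρ → (-3,19,5)
river: ρ → (5,11,-15)
river: ρ → (-15,19,1)
river: ρ → (1,19,-15)
river: ρ → (-15,11,5)
river: ρ → (5,19,-3)
river: ρ → (-3,17,11)
river: ρ → (11,5,-9)
river: ρ → (-9,13,7)
river: ρ → (7,15,-7)
river: ρ → (-7,13,9)
river: ρ → (9,5,-11)
river: ρ → (-11,17,3)
river: ρ → (3,19,-5)
river: ρ → (-5,11,15)
river: ρ → (15,19,-1)
river: ρ → (-1,19,15)
river: ρ → (15,11,-5)
river: ρ → (-5,19,3)
river: ρ → (3,17,-11)
river: ρ → (-11,5,9)
river: ρ → (9,13,-7)
river: ρ → (-7,15,7)
ρ-cycle length = 26 (tail of 0 descent steps not counted)

26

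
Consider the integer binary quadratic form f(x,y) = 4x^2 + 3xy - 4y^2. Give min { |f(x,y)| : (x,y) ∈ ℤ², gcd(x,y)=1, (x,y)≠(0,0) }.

river: ρ → (-4,5,3)
river: ρ → (3,7,-2)
river: ρ → (-2,5,6)
river: ρ → (6,7,-1)
river: ρ → (-1,7,6)
river: ρ → (6,5,-2)
river: ρ → (-2,7,3)
river: ρ → (3,5,-4)
river: ρ → (-4,3,4)
river: ρ → (4,5,-3)
river: ρ → (-3,7,2)
river: ρ → (2,5,-6)
river: ρ → (-6,7,1)
river: ρ → (1,7,-6)
river: ρ → (-6,5,2)
river: ρ → (2,7,-3)
river: ρ → (-3,5,4)
river: ρ → (4,3,-4)
closes: descent 0, river 18
min |a| on river = 1

1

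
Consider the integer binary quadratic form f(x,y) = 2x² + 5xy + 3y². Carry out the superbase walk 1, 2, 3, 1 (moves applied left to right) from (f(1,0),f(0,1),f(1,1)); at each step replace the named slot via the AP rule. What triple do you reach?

start (2,3,10) = (f(1,0),f(0,1),f(1,1))
replace slot 1: 2·(3+10) − 2 = 24 → (24,3,10)
replace slot 2: 2·(24+10) − 3 = 65 → (24,65,10)
replace slot 3: 2·(24+65) − 10 = 168 → (24,65,168)
replace slot 1: 2·(65+168) − 24 = 442 → (442,65,168)

442,65,168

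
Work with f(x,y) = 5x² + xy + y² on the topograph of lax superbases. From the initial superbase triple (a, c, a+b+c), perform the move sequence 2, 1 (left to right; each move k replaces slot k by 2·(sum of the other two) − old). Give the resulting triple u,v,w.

start (5,1,7) = (f(1,0),f(0,1),f(1,1))
replace slot 2: 2·(5+7) − 1 = 23 → (5,23,7)
replace slot 1: 2·(23+7) − 5 = 55 → (55,23,7)

55,23,7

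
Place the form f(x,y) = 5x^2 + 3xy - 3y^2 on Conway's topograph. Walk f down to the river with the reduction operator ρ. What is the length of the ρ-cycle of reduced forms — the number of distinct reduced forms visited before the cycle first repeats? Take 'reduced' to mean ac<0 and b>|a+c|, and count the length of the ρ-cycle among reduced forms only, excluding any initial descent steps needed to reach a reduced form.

D = 69, ⌊√D⌋ = 8
river: ρ → (-3,3,5)
river: ρ → (5,7,-1)
river: ρ → (-1,7,5)
river: ρ → (5,3,-3)
ρ-cycle length = 4 (tail of 0 descent steps not counted)

4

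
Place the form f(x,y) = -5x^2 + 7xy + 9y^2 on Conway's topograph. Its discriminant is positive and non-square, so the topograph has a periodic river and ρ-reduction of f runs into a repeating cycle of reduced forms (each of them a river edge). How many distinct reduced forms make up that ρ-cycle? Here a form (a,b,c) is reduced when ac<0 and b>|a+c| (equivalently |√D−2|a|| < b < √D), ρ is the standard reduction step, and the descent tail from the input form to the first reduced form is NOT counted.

D = 229, ⌊√D⌋ = 15
river: ρ → (9,11,-3)
river: ρ → (-3,13,5)
river: ρ → (5,7,-9)
river: ρ → (-9,11,3)
river: ρ → (3,13,-5)
river: ρ → (-5,7,9)
ρ-cycle length = 6 (tail of 0 descent steps not counted)

6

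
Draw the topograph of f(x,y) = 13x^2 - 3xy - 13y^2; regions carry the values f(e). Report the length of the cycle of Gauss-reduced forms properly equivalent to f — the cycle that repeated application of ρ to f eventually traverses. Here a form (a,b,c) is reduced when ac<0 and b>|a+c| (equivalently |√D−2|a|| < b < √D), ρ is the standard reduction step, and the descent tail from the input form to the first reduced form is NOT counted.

D = 685, ⌊√D⌋ = 26
descent: ρ → (-13,3,13)  [lands on river]
river: ρ → (13,23,-3)
river: ρ → (-3,25,5)
river: ρ → (5,25,-3)
river: ρ → (-3,23,13)
river: ρ → (13,3,-13)
river: ρ → (-13,23,3)
river: ρ → (3,25,-5)
river: ρ → (-5,25,3)
river: ρ → (3,23,-13)
ρ-cycle length = 10 (tail of 1 descent step not counted)

10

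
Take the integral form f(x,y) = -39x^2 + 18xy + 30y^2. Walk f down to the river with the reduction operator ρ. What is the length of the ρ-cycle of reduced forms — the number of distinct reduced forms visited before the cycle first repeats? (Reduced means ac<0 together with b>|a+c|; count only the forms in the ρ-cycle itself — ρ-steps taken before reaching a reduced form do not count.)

D = 5004, ⌊√D⌋ = 70
river: ρ → (30,42,-27)
river: ρ → (-27,66,6)
river: ρ → (6,66,-27)
river: ρ → (-27,42,30)
river: ρ → (30,18,-39)
river: ρ → (-39,60,9)
river: ρ → (9,66,-18)
river: ρ → (-18,42,45)
river: ρ → (45,48,-15)
river: ρ → (-15,42,54)
river: ρ → (54,66,-3)
river: ρ → (-3,66,54)
river: ρ → (54,42,-15)
river: ρ → (-15,48,45)
river: ρ → (45,42,-18)
river: ρ → (-18,66,9)
river: ρ → (9,60,-39)
river: ρ → (-39,18,30)
ρ-cycle length = 18 (tail of 0 descent steps not counted)

18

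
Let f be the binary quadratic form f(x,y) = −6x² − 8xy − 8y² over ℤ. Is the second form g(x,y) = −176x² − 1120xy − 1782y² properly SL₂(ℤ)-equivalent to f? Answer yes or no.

D₁ = -128, D₂ = -128
f is negative-definite; reduce −f:
−f: translate: b→-4 (≡8 mod 12), so (6,8,8)→(6,-4,6)
−f: flip: (6,-4,6)→(6,4,6)
−f: reduced (well bottom): (6,4,6) with a≤c, −a<b≤a
flip sign back: reduced form of f is (-6,-4,-6)
g is negative-definite; reduce −g:
−g: translate: b→64 (≡1120 mod 352), so (176,1120,1782)→(176,64,6)
−g: flip: (176,64,6)→(6,-64,176)
−g: translate: b→-4 (≡-64 mod 12), so (6,-64,176)→(6,-4,6)
−g: flip: (6,-4,6)→(6,4,6)
−g: reduced (well bottom): (6,4,6) with a≤c, −a<b≤a
flip sign back: reduced form of g is (-6,-4,-6)
reduced forms (-6, -4, -6) vs (-6, -4, -6) ⇒ equivalent

yes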